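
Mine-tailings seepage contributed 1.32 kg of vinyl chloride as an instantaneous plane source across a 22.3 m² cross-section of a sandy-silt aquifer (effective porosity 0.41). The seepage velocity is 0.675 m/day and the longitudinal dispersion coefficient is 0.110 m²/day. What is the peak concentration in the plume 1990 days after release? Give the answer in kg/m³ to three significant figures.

0.00275 kg/m³

The peak of an instantaneous 1D plume sits at x = vt; there the Gaussian factor is 1 and C_max = M/(n_e·A·√(4πDt)), where n_e·A is the pore area the mass is dissolved in.
√(4πDt) = √(4π × 0.110 × 1990) = 52.45 m, so C_max = 1.32/(0.41 × 22.3 × 52.45) = 0.00275 kg/m³.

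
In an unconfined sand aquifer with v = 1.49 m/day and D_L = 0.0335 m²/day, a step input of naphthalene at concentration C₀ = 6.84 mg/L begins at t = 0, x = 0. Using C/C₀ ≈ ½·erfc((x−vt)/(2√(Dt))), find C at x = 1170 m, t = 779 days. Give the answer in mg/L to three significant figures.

0.679 mg/L

For a continuous step input, C/C₀ ≈ ½·erfc((x−vt)/(2√(Dt))).
vt = 1.49 × 779 = 1160.71 m and 2√(Dt) = 2√(0.0335 × 779) = 10.22 m.
Argument (x−vt)/(2√(Dt)) = (1170 − 1160.71)/10.22 = 0.9090; ½·erfc(0.9090) = 0.09931.
C = 6.84 × 0.09931 = 0.679 mg/L.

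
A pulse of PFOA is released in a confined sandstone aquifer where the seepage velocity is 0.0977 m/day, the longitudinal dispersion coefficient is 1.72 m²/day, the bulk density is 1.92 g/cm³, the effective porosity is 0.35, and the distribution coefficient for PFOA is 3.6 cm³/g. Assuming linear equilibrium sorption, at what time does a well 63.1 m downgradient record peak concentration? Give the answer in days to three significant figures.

10200 days

Retardation factor R = 1 + ρ_b·K_d/n = 1 + 1.92 × 3.6/0.35 = 20.75.
Sorption retards both mechanisms: v_R = v/R = 0.004708 m/day, D_R = D/R = 0.08289 m²/day.
Peak time from v_R²t² + 2D_R t − x² = 0: t = (√(D_R² + v_R²x²) − D_R)/v_R².
√(D_R² + v_R²x²) = √(0.08289² + 0.004708² × 63.1²) = 0.3084; v_R² = 2.217e-05.
t = (0.3084 − 0.08289)/2.217e-05 = 10200 days.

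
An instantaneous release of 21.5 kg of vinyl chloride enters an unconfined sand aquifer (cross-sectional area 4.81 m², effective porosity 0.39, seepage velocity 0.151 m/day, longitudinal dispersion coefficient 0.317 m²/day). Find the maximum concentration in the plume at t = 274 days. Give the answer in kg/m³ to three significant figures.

0.347 kg/m³

The peak of an instantaneous 1D plume sits at x = vt; there the Gaussian factor is 1 and C_max = M/(n_e·A·√(4πDt)), where n_e·A is the pore area the mass is dissolved in.
√(4πDt) = √(4π × 0.317 × 274) = 33.04 m, so C_max = 21.5/(0.39 × 4.81 × 33.04) = 0.347 kg/m³.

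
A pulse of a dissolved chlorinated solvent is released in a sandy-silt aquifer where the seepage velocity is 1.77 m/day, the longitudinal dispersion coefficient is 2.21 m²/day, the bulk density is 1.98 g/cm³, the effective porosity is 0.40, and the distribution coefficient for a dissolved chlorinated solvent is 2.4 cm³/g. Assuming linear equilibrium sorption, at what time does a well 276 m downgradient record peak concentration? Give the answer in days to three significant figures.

2000 days

Retardation factor R = 1 + ρ_b·K_d/n = 1 + 1.98 × 2.4/0.40 = 12.88.
Sorption retards both mechanisms: v_R = v/R = 0.1374 m/day, D_R = D/R = 0.1716 m²/day.
Peak time from v_R²t² + 2D_R t − x² = 0: t = (√(D_R² + v_R²x²) − D_R)/v_R².
√(D_R² + v_R²x²) = √(0.1716² + 0.1374² × 276²) = 37.92; v_R² = 0.01888.
t = (37.92 − 0.1716)/0.01888 = 2000 days.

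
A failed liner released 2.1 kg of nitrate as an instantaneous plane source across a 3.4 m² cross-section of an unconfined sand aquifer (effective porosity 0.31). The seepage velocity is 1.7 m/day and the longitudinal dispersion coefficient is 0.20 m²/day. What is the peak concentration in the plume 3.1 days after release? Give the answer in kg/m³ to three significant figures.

0.714 kg/m³

The peak of an instantaneous 1D plume sits at x = vt; there the Gaussian factor is 1 and C_max = M/(n_e·A·√(4πDt)), where n_e·A is the pore area the mass is dissolved in.
√(4πDt) = √(4π × 0.20 × 3.1) = 2.791 m, so C_max = 2.1/(0.31 × 3.4 × 2.791) = 0.714 kg/m³.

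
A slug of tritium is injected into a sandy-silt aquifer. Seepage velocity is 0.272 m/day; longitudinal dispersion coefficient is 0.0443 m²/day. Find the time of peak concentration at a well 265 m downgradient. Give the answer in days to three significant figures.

974 days

For the 1D instantaneous-source solution, setting ∂C/∂t = 0 at fixed x gives v²t² + 2Dt − x² = 0, so t = (√(D² + v²x²) − D)/v².
√(D² + v²x²) = √(0.0443² + 0.272² × 265²) = 72.08; v² = 0.073984.
t = (72.08 − 0.0443)/0.073984 = 974 days (vs. the pure-advection estimate x/v = 974 d).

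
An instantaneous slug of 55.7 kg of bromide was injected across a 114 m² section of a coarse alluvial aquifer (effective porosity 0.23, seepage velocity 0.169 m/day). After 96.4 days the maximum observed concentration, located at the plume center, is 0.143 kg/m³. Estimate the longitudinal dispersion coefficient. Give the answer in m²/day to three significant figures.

0.182 m²/day

At the plume center C_max = M/(n_e·A·√(4πDt)), so D = M²/(4πt·(n_e·A·C_max)²).
n_e·A·C_max = 0.23 × 114 × 0.143 = 3.749 kg/m.
D = 55.7²/(4π × 96.4 × 3.749²) = 0.182 m²/day.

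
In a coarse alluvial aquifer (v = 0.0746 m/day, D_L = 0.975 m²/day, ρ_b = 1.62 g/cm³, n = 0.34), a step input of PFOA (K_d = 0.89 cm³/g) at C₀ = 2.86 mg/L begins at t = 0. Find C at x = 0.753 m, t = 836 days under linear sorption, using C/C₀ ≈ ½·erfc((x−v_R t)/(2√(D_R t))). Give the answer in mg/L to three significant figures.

2.11 mg/L

Retardation factor R = 1 + ρ_b·K_d/n = 1 + 1.62 × 0.89/0.34 = 5.241.
Sorption retards both mechanisms: v_R = v/R = 0.01423 m/day, D_R = D/R = 0.1860 m²/day.
v_R·t = 0.01423 × 836 = 11.89628 m; 2√(D_R t) = 24.94 m; argument = (0.753 − 11.89628)/24.94 = -0.4468.
C = C₀ × ½·erfc(-0.4468) = 2.86 × 0.7363 = 2.11 mg/L.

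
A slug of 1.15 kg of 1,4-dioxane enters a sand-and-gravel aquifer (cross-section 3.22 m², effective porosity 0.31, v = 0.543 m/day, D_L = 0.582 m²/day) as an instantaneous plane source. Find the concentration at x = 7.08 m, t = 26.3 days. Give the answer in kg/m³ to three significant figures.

For an instantaneous plane source, C(x,t) = M/(n_e·A·√(4πDt)) · exp(−(x−vt)²/(4Dt)), with n_e·A the pore (flow) area.
Plume center vt = 0.543 × 26.3 = 14.2809 m, so the well at 7.08 m is 7.2009 m upgradient of the peak.
√(4πDt) = 13.87 m, giving peak height M/(n_e·A·√(4πDt)) = 1.15/(0.31 × 3.22 × 13.87) = 0.08306 kg/m³.
(x−vt)²/(4Dt) = (-7.2009)²/(4 × 0.582 × 26.3) = 0.8469; exp(−0.8469) = 0.4287.
C = 0.08306 × 0.4287 = 0.0356 kg/m³.

0.0356 kg/m³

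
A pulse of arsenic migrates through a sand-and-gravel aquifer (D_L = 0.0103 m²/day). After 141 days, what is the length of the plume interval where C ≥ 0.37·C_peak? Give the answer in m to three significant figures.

4.81 m

The plume is Gaussian with σ = √(2Dt) = √(2 × 0.0103 × 141) = 1.704 m.
C/C_peak = exp(−Δx²/(2σ²)) = 0.37 ⇒ Δx = σ·√(−2 ln 0.37) = 1.704 × 1.410 = 2.403 m.
Width = 2Δx = 4.81 m.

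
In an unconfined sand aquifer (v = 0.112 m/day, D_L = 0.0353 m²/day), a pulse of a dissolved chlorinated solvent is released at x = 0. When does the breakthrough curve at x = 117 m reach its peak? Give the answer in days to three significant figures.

1040 days

For the 1D instantaneous-source solution, setting ∂C/∂t = 0 at fixed x gives v²t² + 2Dt − x² = 0, so t = (√(D² + v²x²) − D)/v².
√(D² + v²x²) = √(0.0353² + 0.112² × 117²) = 13.10; v² = 0.012544.
t = (13.10 − 0.0353)/0.012544 = 1040 days (vs. the pure-advection estimate x/v = 1040 d).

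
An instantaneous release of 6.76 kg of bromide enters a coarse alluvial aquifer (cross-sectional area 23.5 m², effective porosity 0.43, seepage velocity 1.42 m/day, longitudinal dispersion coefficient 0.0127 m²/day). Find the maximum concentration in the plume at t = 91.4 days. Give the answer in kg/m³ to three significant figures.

0.175 kg/m³

The peak of an instantaneous 1D plume sits at x = vt; there the Gaussian factor is 1 and C_max = M/(n_e·A·√(4πDt)), where n_e·A is the pore area the mass is dissolved in.
√(4πDt) = √(4π × 0.0127 × 91.4) = 3.819 m, so C_max = 6.76/(0.43 × 23.5 × 3.819) = 0.175 kg/m³.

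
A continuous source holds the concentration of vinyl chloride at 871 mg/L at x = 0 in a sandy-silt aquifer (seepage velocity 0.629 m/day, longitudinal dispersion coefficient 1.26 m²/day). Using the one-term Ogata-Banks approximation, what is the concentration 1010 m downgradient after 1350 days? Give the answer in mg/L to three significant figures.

For a continuous step input, C/C₀ ≈ ½·erfc((x−vt)/(2√(Dt))).
vt = 0.629 × 1350 = 849.15 m and 2√(Dt) = 2√(1.26 × 1350) = 82.49 m.
Argument (x−vt)/(2√(Dt)) = (1010 − 849.15)/82.49 = 1.950; ½·erfc(1.950) = 0.002910.
C = 871 × 0.002910 = 2.53 mg/L.

2.53 mg/L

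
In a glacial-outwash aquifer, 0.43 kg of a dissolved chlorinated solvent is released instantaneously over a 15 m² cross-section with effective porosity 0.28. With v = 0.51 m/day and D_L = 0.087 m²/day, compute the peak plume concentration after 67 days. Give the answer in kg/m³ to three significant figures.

The peak of an instantaneous 1D plume sits at x = vt; there the Gaussian factor is 1 and C_max = M/(n_e·A·√(4πDt)), where n_e·A is the pore area the mass is dissolved in.
√(4πDt) = √(4π × 0.087 × 67) = 8.559 m, so C_max = 0.43/(0.28 × 15 × 8.559) = 0.0120 kg/m³.

0.0120 kg/m³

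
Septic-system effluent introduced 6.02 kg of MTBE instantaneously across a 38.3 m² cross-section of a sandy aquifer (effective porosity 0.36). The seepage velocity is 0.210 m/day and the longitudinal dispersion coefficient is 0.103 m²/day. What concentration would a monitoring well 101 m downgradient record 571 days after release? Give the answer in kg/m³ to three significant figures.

0.00351 kg/m³

For an instantaneous plane source, C(x,t) = M/(n_e·A·√(4πDt)) · exp(−(x−vt)²/(4Dt)), with n_e·A the pore (flow) area.
Plume center vt = 0.210 × 571 = 119.91 m, so the well at 101 m is 18.91 m upgradient of the peak.
√(4πDt) = 27.19 m, giving peak height M/(n_e·A·√(4πDt)) = 6.02/(0.36 × 38.3 × 27.19) = 0.01606 kg/m³.
(x−vt)²/(4Dt) = (-18.91)²/(4 × 0.103 × 571) = 1.520; exp(−1.520) = 0.2187.
C = 0.01606 × 0.2187 = 0.00351 kg/m³.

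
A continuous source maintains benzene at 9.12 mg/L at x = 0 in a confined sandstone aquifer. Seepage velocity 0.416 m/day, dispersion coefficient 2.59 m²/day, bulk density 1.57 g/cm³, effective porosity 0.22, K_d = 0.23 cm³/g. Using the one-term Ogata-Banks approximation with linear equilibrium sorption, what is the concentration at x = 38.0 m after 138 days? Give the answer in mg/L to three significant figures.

1.47 mg/L

Retardation factor R = 1 + ρ_b·K_d/n = 1 + 1.57 × 0.23/0.22 = 2.641.
Sorption retards both mechanisms: v_R = v/R = 0.1575 m/day, D_R = D/R = 0.9807 m²/day.
v_R·t = 0.1575 × 138 = 21.735 m; 2√(D_R t) = 23.27 m; argument = (38.0 − 21.735)/23.27 = 0.6990.
C = C₀ × ½·erfc(0.6990) = 9.12 × 0.1614 = 1.47 mg/L.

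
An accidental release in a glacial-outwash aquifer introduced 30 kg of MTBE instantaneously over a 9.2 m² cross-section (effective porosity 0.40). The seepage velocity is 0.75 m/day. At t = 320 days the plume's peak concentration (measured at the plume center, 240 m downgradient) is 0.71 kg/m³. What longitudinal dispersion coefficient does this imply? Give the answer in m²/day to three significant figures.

0.0328 m²/day

At the plume center C_max = M/(n_e·A·√(4πDt)), so D = M²/(4πt·(n_e·A·C_max)²).
n_e·A·C_max = 0.40 × 9.2 × 0.71 = 2.613 kg/m.
D = 30²/(4π × 320 × 2.613²) = 0.0328 m²/day.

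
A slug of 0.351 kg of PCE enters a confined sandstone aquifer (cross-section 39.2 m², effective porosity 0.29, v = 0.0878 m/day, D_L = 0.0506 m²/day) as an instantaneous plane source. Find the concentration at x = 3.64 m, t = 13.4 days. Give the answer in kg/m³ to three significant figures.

For an instantaneous plane source, C(x,t) = M/(n_e·A·√(4πDt)) · exp(−(x−vt)²/(4Dt)), with n_e·A the pore (flow) area.
Plume center vt = 0.0878 × 13.4 = 1.17652 m, so the well at 3.64 m is 2.46348 m downgradient of the peak.
√(4πDt) = 2.919 m, giving peak height M/(n_e·A·√(4πDt)) = 0.351/(0.29 × 39.2 × 2.919) = 0.01058 kg/m³.
(x−vt)²/(4Dt) = (2.46348)²/(4 × 0.0506 × 13.4) = 2.238; exp(−2.238) = 0.1067.
C = 0.01058 × 0.1067 = 0.00113 kg/m³.

0.00113 kg/m³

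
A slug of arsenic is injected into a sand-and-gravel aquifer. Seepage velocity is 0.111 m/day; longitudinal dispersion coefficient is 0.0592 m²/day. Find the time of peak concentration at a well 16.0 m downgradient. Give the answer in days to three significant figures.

For the 1D instantaneous-source solution, setting ∂C/∂t = 0 at fixed x gives v²t² + 2Dt − x² = 0, so t = (√(D² + v²x²) − D)/v².
√(D² + v²x²) = √(0.0592² + 0.111² × 16.0²) = 1.777; v² = 0.012321.
t = (1.777 − 0.0592)/0.012321 = 139 days (vs. the pure-advection estimate x/v = 144 d).

139 days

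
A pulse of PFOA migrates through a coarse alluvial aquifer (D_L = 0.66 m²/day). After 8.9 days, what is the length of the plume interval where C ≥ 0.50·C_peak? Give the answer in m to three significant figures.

8.07 m

The plume is Gaussian with σ = √(2Dt) = √(2 × 0.66 × 8.9) = 3.428 m.
C/C_peak = exp(−Δx²/(2σ²)) = 0.50 ⇒ Δx = σ·√(−2 ln 0.50) = 3.428 × 1.177 = 4.035 m.
Width = 2Δx = 8.07 m.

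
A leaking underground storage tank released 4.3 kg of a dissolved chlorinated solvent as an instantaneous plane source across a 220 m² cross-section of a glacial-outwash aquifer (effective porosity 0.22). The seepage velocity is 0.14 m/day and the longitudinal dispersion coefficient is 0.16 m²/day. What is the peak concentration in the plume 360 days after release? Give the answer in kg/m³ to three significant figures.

The peak of an instantaneous 1D plume sits at x = vt; there the Gaussian factor is 1 and C_max = M/(n_e·A·√(4πDt)), where n_e·A is the pore area the mass is dissolved in.
√(4πDt) = √(4π × 0.16 × 360) = 26.90 m, so C_max = 4.3/(0.22 × 220 × 26.90) = 0.00330 kg/m³.

0.00330 kg/m³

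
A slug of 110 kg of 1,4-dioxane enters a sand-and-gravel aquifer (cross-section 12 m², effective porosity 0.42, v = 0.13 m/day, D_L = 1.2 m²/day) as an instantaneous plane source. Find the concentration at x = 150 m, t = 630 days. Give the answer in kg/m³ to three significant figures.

0.0483 kg/m³

For an instantaneous plane source, C(x,t) = M/(n_e·A·√(4πDt)) · exp(−(x−vt)²/(4Dt)), with n_e·A the pore (flow) area.
Plume center vt = 0.13 × 630 = 81.9 m, so the well at 150 m is 68.1 m downgradient of the peak.
√(4πDt) = 97.47 m, giving peak height M/(n_e·A·√(4πDt)) = 110/(0.42 × 12 × 97.47) = 0.2239 kg/m³.
(x−vt)²/(4Dt) = (68.1)²/(4 × 1.2 × 630) = 1.534; exp(−1.534) = 0.2157.
C = 0.2239 × 0.2157 = 0.0483 kg/m³.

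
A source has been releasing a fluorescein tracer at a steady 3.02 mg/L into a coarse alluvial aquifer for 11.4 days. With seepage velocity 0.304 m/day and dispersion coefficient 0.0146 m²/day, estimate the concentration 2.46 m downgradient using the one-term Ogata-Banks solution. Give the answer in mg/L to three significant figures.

2.90 mg/L

For a continuous step input, C/C₀ ≈ ½·erfc((x−vt)/(2√(Dt))).
vt = 0.304 × 11.4 = 3.4656 m and 2√(Dt) = 2√(0.0146 × 11.4) = 0.8159 m.
Argument (x−vt)/(2√(Dt)) = (2.46 − 3.4656)/0.8159 = -1.233; ½·erfc(-1.233) = 0.9594.
C = 3.02 × 0.9594 = 2.90 mg/L.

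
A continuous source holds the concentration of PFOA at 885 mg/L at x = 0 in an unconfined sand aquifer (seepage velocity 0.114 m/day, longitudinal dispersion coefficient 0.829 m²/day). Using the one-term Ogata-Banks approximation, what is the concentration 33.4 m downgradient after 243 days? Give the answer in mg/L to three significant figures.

344 mg/L

For a continuous step input, C/C₀ ≈ ½·erfc((x−vt)/(2√(Dt))).
vt = 0.114 × 243 = 27.702 m and 2√(Dt) = 2√(0.829 × 243) = 28.39 m.
Argument (x−vt)/(2√(Dt)) = (33.4 − 27.702)/28.39 = 0.2007; ½·erfc(0.2007) = 0.3883.
C = 885 × 0.3883 = 344 mg/L.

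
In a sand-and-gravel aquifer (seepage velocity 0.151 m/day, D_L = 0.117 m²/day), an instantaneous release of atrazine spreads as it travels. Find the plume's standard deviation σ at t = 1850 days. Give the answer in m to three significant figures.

20.8 m

Dispersive spreading gives a Gaussian with σ² = 2Dt; advection only shifts the center.
σ = √(2 × 0.117 × 1850) = 20.8 m.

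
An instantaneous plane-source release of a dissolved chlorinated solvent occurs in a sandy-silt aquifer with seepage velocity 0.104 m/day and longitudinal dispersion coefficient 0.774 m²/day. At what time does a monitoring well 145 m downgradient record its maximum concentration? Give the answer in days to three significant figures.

1320 days

For the 1D instantaneous-source solution, setting ∂C/∂t = 0 at fixed x gives v²t² + 2Dt − x² = 0, so t = (√(D² + v²x²) − D)/v².
√(D² + v²x²) = √(0.774² + 0.104² × 145²) = 15.10; v² = 0.010816.
t = (15.10 − 0.774)/0.010816 = 1320 days (vs. the pure-advection estimate x/v = 1390 d).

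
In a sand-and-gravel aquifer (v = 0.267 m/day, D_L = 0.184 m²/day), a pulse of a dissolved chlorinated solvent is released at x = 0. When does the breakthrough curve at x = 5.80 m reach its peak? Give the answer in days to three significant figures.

For the 1D instantaneous-source solution, setting ∂C/∂t = 0 at fixed x gives v²t² + 2Dt − x² = 0, so t = (√(D² + v²x²) − D)/v².
√(D² + v²x²) = √(0.184² + 0.267² × 5.80²) = 1.559; v² = 0.071289.
t = (1.559 − 0.184)/0.071289 = 19.3 days (vs. the pure-advection estimate x/v = 21.7 d).

19.3 days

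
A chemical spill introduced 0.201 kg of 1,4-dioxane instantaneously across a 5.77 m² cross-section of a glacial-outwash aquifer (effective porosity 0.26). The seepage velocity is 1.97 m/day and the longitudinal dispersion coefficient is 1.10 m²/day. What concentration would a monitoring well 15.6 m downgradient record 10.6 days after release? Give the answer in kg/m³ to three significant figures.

0.00609 kg/m³

For an instantaneous plane source, C(x,t) = M/(n_e·A·√(4πDt)) · exp(−(x−vt)²/(4Dt)), with n_e·A the pore (flow) area.
Plume center vt = 1.97 × 10.6 = 20.882 m, so the well at 15.6 m is 5.282 m upgradient of the peak.
√(4πDt) = 12.10 m, giving peak height M/(n_e·A·√(4πDt)) = 0.201/(0.26 × 5.77 × 12.10) = 0.01107 kg/m³.
(x−vt)²/(4Dt) = (-5.282)²/(4 × 1.10 × 10.6) = 0.5982; exp(−0.5982) = 0.5498.
C = 0.01107 × 0.5498 = 0.00609 kg/m³.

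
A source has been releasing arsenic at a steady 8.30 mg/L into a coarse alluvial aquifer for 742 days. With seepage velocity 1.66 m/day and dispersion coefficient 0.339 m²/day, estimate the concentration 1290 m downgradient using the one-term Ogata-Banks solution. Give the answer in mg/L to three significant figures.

0.0389 mg/L

For a continuous step input, C/C₀ ≈ ½·erfc((x−vt)/(2√(Dt))).
vt = 1.66 × 742 = 1231.72 m and 2√(Dt) = 2√(0.339 × 742) = 31.72 m.
Argument (x−vt)/(2√(Dt)) = (1290 − 1231.72)/31.72 = 1.837; ½·erfc(1.837) = 0.004690.
C = 8.30 × 0.004690 = 0.0389 mg/L.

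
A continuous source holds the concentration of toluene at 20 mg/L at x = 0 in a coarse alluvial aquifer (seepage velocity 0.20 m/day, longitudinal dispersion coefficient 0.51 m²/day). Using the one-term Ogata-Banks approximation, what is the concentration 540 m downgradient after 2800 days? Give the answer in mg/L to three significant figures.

For a continuous step input, C/C₀ ≈ ½·erfc((x−vt)/(2√(Dt))).
vt = 0.20 × 2800 = 560 m and 2√(Dt) = 2√(0.51 × 2800) = 75.58 m.
Argument (x−vt)/(2√(Dt)) = (540 − 560)/75.58 = -0.2646; ½·erfc(-0.2646) = 0.6459.
C = 20 × 0.6459 = 12.9 mg/L.

12.9 mg/L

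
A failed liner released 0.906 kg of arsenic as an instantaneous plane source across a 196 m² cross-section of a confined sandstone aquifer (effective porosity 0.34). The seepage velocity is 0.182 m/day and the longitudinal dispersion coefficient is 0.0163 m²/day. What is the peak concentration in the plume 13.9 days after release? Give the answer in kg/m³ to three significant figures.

The peak of an instantaneous 1D plume sits at x = vt; there the Gaussian factor is 1 and C_max = M/(n_e·A·√(4πDt)), where n_e·A is the pore area the mass is dissolved in.
√(4πDt) = √(4π × 0.0163 × 13.9) = 1.687 m, so C_max = 0.906/(0.34 × 196 × 1.687) = 0.00806 kg/m³.

0.00806 kg/m³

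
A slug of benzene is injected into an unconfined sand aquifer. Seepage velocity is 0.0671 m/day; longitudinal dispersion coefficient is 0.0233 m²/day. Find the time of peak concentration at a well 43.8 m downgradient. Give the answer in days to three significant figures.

For the 1D instantaneous-source solution, setting ∂C/∂t = 0 at fixed x gives v²t² + 2Dt − x² = 0, so t = (√(D² + v²x²) − D)/v².
√(D² + v²x²) = √(0.0233² + 0.0671² × 43.8²) = 2.939; v² = 0.00450241.
t = (2.939 − 0.0233)/0.00450241 = 648 days (vs. the pure-advection estimate x/v = 653 d).

648 days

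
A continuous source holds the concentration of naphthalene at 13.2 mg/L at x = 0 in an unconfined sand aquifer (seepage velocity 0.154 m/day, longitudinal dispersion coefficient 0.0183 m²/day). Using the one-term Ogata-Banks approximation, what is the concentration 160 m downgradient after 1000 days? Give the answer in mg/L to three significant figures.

2.12 mg/L

For a continuous step input, C/C₀ ≈ ½·erfc((x−vt)/(2√(Dt))).
vt = 0.154 × 1000 = 154 m and 2√(Dt) = 2√(0.0183 × 1000) = 8.556 m.
Argument (x−vt)/(2√(Dt)) = (160 − 154)/8.556 = 0.7013; ½·erfc(0.7013) = 0.1607.
C = 13.2 × 0.1607 = 2.12 mg/L.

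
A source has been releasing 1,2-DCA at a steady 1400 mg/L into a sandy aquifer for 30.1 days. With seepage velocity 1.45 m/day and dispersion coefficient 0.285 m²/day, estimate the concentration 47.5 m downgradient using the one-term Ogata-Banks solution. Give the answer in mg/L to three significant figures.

For a continuous step input, C/C₀ ≈ ½·erfc((x−vt)/(2√(Dt))).
vt = 1.45 × 30.1 = 43.645 m and 2√(Dt) = 2√(0.285 × 30.1) = 5.858 m.
Argument (x−vt)/(2√(Dt)) = (47.5 − 43.645)/5.858 = 0.6581; ½·erfc(0.6581) = 0.1760.
C = 1400 × 0.1760 = 246 mg/L.

246 mg/L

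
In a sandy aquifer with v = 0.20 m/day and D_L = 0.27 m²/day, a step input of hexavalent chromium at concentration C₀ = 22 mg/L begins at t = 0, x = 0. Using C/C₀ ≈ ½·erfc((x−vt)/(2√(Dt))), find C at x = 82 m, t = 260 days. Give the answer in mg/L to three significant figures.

0.125 mg/L

For a continuous step input, C/C₀ ≈ ½·erfc((x−vt)/(2√(Dt))).
vt = 0.20 × 260 = 52 m and 2√(Dt) = 2√(0.27 × 260) = 16.76 m.
Argument (x−vt)/(2√(Dt)) = (82 − 52)/16.76 = 1.790; ½·erfc(1.790) = 0.005680.
C = 22 × 0.005680 = 0.125 mg/L.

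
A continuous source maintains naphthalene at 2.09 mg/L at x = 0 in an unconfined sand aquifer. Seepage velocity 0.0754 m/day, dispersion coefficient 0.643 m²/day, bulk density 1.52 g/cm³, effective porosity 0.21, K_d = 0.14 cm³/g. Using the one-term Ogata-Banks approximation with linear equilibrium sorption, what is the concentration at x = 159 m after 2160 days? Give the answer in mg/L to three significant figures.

Retardation factor R = 1 + ρ_b·K_d/n = 1 + 1.52 × 0.14/0.21 = 2.013.
Sorption retards both mechanisms: v_R = v/R = 0.03746 m/day, D_R = D/R = 0.3194 m²/day.
v_R·t = 0.03746 × 2160 = 80.9136 m; 2√(D_R t) = 52.53 m; argument = (159 − 80.9136)/52.53 = 1.487.
C = C₀ × ½·erfc(1.487) = 2.09 × 0.01774 = 0.0371 mg/L.

0.0371 mg/L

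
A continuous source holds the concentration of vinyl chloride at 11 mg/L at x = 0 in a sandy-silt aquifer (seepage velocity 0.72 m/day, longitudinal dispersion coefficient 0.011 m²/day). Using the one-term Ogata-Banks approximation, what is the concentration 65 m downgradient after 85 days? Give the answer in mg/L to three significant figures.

0.0300 mg/L

For a continuous step input, C/C₀ ≈ ½·erfc((x−vt)/(2√(Dt))).
vt = 0.72 × 85 = 61.2 m and 2√(Dt) = 2√(0.011 × 85) = 1.934 m.
Argument (x−vt)/(2√(Dt)) = (65 − 61.2)/1.934 = 1.965; ½·erfc(1.965) = 0.002727.
C = 11 × 0.002727 = 0.0300 mg/L.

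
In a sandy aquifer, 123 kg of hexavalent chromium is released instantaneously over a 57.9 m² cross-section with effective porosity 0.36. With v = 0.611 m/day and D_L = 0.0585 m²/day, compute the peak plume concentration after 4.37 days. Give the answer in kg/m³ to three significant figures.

The peak of an instantaneous 1D plume sits at x = vt; there the Gaussian factor is 1 and C_max = M/(n_e·A·√(4πDt)), where n_e·A is the pore area the mass is dissolved in.
√(4πDt) = √(4π × 0.0585 × 4.37) = 1.792 m, so C_max = 123/(0.36 × 57.9 × 1.792) = 3.29 kg/m³.

3.29 kg/m³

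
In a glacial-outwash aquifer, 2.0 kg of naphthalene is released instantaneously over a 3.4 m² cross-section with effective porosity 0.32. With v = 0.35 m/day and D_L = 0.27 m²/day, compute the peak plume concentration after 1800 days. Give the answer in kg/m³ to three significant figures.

0.0235 kg/m³

The peak of an instantaneous 1D plume sits at x = vt; there the Gaussian factor is 1 and C_max = M/(n_e·A·√(4πDt)), where n_e·A is the pore area the mass is dissolved in.
√(4πDt) = √(4π × 0.27 × 1800) = 78.15 m, so C_max = 2.0/(0.32 × 3.4 × 78.15) = 0.0235 kg/m³.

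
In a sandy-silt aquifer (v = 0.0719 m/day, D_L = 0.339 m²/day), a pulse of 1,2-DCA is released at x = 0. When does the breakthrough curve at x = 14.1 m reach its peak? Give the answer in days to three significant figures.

141 days

For the 1D instantaneous-source solution, setting ∂C/∂t = 0 at fixed x gives v²t² + 2Dt − x² = 0, so t = (√(D² + v²x²) − D)/v².
√(D² + v²x²) = √(0.339² + 0.0719² × 14.1²) = 1.069; v² = 0.00516961.
t = (1.069 − 0.339)/0.00516961 = 141 days (vs. the pure-advection estimate x/v = 196 d).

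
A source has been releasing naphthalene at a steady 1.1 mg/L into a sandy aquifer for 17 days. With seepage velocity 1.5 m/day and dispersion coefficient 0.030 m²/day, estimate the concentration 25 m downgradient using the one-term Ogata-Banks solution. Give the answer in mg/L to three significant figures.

0.759 mg/L

For a continuous step input, C/C₀ ≈ ½·erfc((x−vt)/(2√(Dt))).
vt = 1.5 × 17 = 25.5 m and 2√(Dt) = 2√(0.030 × 17) = 1.428 m.
Argument (x−vt)/(2√(Dt)) = (25 − 25.5)/1.428 = -0.3501; ½·erfc(-0.3501) = 0.6897.
C = 1.1 × 0.6897 = 0.759 mg/L.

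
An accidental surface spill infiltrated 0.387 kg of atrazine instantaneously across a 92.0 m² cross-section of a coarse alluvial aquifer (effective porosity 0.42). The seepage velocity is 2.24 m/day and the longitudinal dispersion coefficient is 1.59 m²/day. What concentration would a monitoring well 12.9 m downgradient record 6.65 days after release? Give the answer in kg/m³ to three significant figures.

0.000791 kg/m³

For an instantaneous plane source, C(x,t) = M/(n_e·A·√(4πDt)) · exp(−(x−vt)²/(4Dt)), with n_e·A the pore (flow) area.
Plume center vt = 2.24 × 6.65 = 14.896 m, so the well at 12.9 m is 1.996 m upgradient of the peak.
√(4πDt) = 11.53 m, giving peak height M/(n_e·A·√(4πDt)) = 0.387/(0.42 × 92.0 × 11.53) = 0.0008686 kg/m³.
(x−vt)²/(4Dt) = (-1.996)²/(4 × 1.59 × 6.65) = 0.09420; exp(−0.09420) = 0.9101.
C = 0.0008686 × 0.9101 = 0.000791 kg/m³.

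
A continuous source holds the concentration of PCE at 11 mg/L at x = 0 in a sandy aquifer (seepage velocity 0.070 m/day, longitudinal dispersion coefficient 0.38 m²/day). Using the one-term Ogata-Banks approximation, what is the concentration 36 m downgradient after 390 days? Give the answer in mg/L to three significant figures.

3.37 mg/L

For a continuous step input, C/C₀ ≈ ½·erfc((x−vt)/(2√(Dt))).
vt = 0.070 × 390 = 27.3 m and 2√(Dt) = 2√(0.38 × 390) = 24.35 m.
Argument (x−vt)/(2√(Dt)) = (36 − 27.3)/24.35 = 0.3573; ½·erfc(0.3573) = 0.3067.
C = 11 × 0.3067 = 3.37 mg/L.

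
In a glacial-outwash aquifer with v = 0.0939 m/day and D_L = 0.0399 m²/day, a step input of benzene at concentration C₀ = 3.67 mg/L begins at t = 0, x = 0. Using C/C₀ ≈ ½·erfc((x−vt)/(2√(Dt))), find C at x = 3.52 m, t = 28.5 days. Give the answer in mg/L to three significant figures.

1.06 mg/L

For a continuous step input, C/C₀ ≈ ½·erfc((x−vt)/(2√(Dt))).
vt = 0.0939 × 28.5 = 2.67615 m and 2√(Dt) = 2√(0.0399 × 28.5) = 2.133 m.
Argument (x−vt)/(2√(Dt)) = (3.52 − 2.67615)/2.133 = 0.3956; ½·erfc(0.3956) = 0.2879.
C = 3.67 × 0.2879 = 1.06 mg/L.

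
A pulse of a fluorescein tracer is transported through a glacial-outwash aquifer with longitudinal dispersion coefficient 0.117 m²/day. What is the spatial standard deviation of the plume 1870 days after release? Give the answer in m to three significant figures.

20.9 m

Dispersive spreading gives a Gaussian with σ² = 2Dt; advection only shifts the center.
σ = √(2 × 0.117 × 1870) = 20.9 m.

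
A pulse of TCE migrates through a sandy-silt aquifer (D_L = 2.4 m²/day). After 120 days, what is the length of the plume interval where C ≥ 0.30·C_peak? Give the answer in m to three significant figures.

The plume is Gaussian with σ = √(2Dt) = √(2 × 2.4 × 120) = 24.00 m.
C/C_peak = exp(−Δx²/(2σ²)) = 0.30 ⇒ Δx = σ·√(−2 ln 0.30) = 24.00 × 1.552 = 37.25 m.
Width = 2Δx = 74.5 m.

74.5 m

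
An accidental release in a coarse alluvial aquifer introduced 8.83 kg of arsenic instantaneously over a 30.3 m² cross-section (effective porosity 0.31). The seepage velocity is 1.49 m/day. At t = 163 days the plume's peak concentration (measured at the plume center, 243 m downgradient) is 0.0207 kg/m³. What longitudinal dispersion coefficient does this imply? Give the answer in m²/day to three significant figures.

At the plume center C_max = M/(n_e·A·√(4πDt)), so D = M²/(4πt·(n_e·A·C_max)²).
n_e·A·C_max = 0.31 × 30.3 × 0.0207 = 0.1944 kg/m.
D = 8.83²/(4π × 163 × 0.1944²) = 1.01 m²/day.

1.01 m²/day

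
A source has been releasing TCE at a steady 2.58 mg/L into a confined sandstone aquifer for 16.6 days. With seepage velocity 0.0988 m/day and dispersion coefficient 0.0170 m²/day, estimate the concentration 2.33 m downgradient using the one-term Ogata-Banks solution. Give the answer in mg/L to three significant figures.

For a continuous step input, C/C₀ ≈ ½·erfc((x−vt)/(2√(Dt))).
vt = 0.0988 × 16.6 = 1.64008 m and 2√(Dt) = 2√(0.0170 × 16.6) = 1.062 m.
Argument (x−vt)/(2√(Dt)) = (2.33 − 1.64008)/1.062 = 0.6496; ½·erfc(0.6496) = 0.1791.
C = 2.58 × 0.1791 = 0.462 mg/L.

0.462 mg/L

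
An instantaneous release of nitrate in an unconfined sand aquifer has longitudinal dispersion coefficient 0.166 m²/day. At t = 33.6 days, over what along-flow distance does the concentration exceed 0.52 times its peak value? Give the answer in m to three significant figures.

7.64 m

The plume is Gaussian with σ = √(2Dt) = √(2 × 0.166 × 33.6) = 3.340 m.
C/C_peak = exp(−Δx²/(2σ²)) = 0.52 ⇒ Δx = σ·√(−2 ln 0.52) = 3.340 × 1.144 = 3.821 m.
Width = 2Δx = 7.64 m.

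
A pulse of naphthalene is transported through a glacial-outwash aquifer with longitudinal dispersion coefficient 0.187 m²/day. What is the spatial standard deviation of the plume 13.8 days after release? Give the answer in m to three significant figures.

Dispersive spreading gives a Gaussian with σ² = 2Dt; advection only shifts the center.
σ = √(2 × 0.187 × 13.8) = 2.27 m.

2.27 m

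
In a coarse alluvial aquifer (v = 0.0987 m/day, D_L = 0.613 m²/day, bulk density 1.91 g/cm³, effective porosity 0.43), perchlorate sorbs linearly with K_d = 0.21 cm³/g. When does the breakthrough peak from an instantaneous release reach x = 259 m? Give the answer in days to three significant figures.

4950 days

Retardation factor R = 1 + ρ_b·K_d/n = 1 + 1.91 × 0.21/0.43 = 1.933.
Sorption retards both mechanisms: v_R = v/R = 0.05106 m/day, D_R = D/R = 0.3171 m²/day.
Peak time from v_R²t² + 2D_R t − x² = 0: t = (√(D_R² + v_R²x²) − D_R)/v_R².
√(D_R² + v_R²x²) = √(0.3171² + 0.05106² × 259²) = 13.23; v_R² = 0.002607.
t = (13.23 − 0.3171)/0.002607 = 4950 days.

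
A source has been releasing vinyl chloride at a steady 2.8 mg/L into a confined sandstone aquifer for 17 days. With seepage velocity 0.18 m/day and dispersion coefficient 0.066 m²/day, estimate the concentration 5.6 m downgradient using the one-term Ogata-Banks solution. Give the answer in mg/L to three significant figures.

For a continuous step input, C/C₀ ≈ ½·erfc((x−vt)/(2√(Dt))).
vt = 0.18 × 17 = 3.06 m and 2√(Dt) = 2√(0.066 × 17) = 2.118 m.
Argument (x−vt)/(2√(Dt)) = (5.6 − 3.06)/2.118 = 1.199; ½·erfc(1.199) = 0.04498.
C = 2.8 × 0.04498 = 0.126 mg/L.

0.126 mg/L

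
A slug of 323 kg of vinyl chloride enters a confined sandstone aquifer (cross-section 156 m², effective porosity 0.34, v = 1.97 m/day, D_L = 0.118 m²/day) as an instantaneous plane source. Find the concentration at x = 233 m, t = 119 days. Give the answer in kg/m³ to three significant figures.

0.442 kg/m³

For an instantaneous plane source, C(x,t) = M/(n_e·A·√(4πDt)) · exp(−(x−vt)²/(4Dt)), with n_e·A the pore (flow) area.
Plume center vt = 1.97 × 119 = 234.43 m, so the well at 233 m is 1.43 m upgradient of the peak.
√(4πDt) = 13.28 m, giving peak height M/(n_e·A·√(4πDt)) = 323/(0.34 × 156 × 13.28) = 0.4586 kg/m³.
(x−vt)²/(4Dt) = (-1.43)²/(4 × 0.118 × 119) = 0.03641; exp(−0.03641) = 0.9642.
C = 0.4586 × 0.9642 = 0.442 kg/m³.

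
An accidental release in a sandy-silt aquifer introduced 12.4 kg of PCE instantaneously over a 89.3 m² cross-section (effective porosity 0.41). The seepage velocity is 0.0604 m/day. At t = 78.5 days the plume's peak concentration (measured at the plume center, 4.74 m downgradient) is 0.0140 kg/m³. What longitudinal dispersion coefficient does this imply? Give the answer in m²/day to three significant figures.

0.593 m²/day

At the plume center C_max = M/(n_e·A·√(4πDt)), so D = M²/(4πt·(n_e·A·C_max)²).
n_e·A·C_max = 0.41 × 89.3 × 0.0140 = 0.5126 kg/m.
D = 12.4²/(4π × 78.5 × 0.5126²) = 0.593 m²/day.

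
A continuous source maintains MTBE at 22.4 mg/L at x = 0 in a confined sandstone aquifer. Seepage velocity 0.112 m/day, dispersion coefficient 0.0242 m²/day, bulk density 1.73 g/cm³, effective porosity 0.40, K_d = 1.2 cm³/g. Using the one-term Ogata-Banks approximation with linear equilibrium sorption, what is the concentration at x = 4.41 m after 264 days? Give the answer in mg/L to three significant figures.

Retardation factor R = 1 + ρ_b·K_d/n = 1 + 1.73 × 1.2/0.40 = 6.190.
Sorption retards both mechanisms: v_R = v/R = 0.01809 m/day, D_R = D/R = 0.003910 m²/day.
v_R·t = 0.01809 × 264 = 4.77576 m; 2√(D_R t) = 2.032 m; argument = (4.41 − 4.77576)/2.032 = -0.1800.
C = C₀ × ½·erfc(-0.1800) = 22.4 × 0.6005 = 13.5 mg/L.

13.5 mg/L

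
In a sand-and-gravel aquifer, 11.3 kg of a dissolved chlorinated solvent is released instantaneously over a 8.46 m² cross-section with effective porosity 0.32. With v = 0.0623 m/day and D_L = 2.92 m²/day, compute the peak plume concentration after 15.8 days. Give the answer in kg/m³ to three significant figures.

0.173 kg/m³

The peak of an instantaneous 1D plume sits at x = vt; there the Gaussian factor is 1 and C_max = M/(n_e·A·√(4πDt)), where n_e·A is the pore area the mass is dissolved in.
√(4πDt) = √(4π × 2.92 × 15.8) = 24.08 m, so C_max = 11.3/(0.32 × 8.46 × 24.08) = 0.173 kg/m³.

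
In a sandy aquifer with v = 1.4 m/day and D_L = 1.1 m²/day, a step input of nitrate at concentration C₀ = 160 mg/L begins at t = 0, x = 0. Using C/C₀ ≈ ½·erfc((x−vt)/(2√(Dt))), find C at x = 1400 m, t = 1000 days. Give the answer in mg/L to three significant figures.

For a continuous step input, C/C₀ ≈ ½·erfc((x−vt)/(2√(Dt))).
vt = 1.4 × 1000 = 1400 m and 2√(Dt) = 2√(1.1 × 1000) = 66.33 m.
Argument (x−vt)/(2√(Dt)) = (1400 − 1400)/66.33 = 0; ½·erfc(0) = 0.5000.
C = 160 × 0.5000 = 80.0 mg/L.

80.0 mg/L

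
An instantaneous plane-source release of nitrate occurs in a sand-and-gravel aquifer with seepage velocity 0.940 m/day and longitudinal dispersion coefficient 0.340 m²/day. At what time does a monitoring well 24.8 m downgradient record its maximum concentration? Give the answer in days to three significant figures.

For the 1D instantaneous-source solution, setting ∂C/∂t = 0 at fixed x gives v²t² + 2Dt − x² = 0, so t = (√(D² + v²x²) − D)/v².
√(D² + v²x²) = √(0.340² + 0.940² × 24.8²) = 23.31; v² = 0.8836.
t = (23.31 − 0.340)/0.8836 = 26.0 days (vs. the pure-advection estimate x/v = 26.4 d).

26.0 days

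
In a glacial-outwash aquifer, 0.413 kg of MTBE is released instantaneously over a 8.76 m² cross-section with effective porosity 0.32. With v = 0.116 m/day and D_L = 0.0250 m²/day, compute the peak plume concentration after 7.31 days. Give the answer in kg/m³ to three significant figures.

0.0972 kg/m³

The peak of an instantaneous 1D plume sits at x = vt; there the Gaussian factor is 1 and C_max = M/(n_e·A·√(4πDt)), where n_e·A is the pore area the mass is dissolved in.
√(4πDt) = √(4π × 0.0250 × 7.31) = 1.515 m, so C_max = 0.413/(0.32 × 8.76 × 1.515) = 0.0972 kg/m³.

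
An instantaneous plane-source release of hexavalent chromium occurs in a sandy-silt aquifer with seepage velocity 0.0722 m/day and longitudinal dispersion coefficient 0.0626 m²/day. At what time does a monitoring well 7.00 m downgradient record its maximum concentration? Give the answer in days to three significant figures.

85.7 days

For the 1D instantaneous-source solution, setting ∂C/∂t = 0 at fixed x gives v²t² + 2Dt − x² = 0, so t = (√(D² + v²x²) − D)/v².
√(D² + v²x²) = √(0.0626² + 0.0722² × 7.00²) = 0.5093; v² = 0.00521284.
t = (0.5093 − 0.0626)/0.00521284 = 85.7 days (vs. the pure-advection estimate x/v = 97.0 d).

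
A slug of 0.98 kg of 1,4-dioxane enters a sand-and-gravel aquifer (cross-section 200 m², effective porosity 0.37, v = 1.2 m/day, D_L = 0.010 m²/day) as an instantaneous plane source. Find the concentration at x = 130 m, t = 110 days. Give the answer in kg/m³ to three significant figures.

For an instantaneous plane source, C(x,t) = M/(n_e·A·√(4πDt)) · exp(−(x−vt)²/(4Dt)), with n_e·A the pore (flow) area.
Plume center vt = 1.2 × 110 = 132 m, so the well at 130 m is 2 m upgradient of the peak.
√(4πDt) = 3.718 m, giving peak height M/(n_e·A·√(4πDt)) = 0.98/(0.37 × 200 × 3.718) = 0.003562 kg/m³.
(x−vt)²/(4Dt) = (-2)²/(4 × 0.010 × 110) = 0.9091; exp(−0.9091) = 0.4029.
C = 0.003562 × 0.4029 = 0.00144 kg/m³.

0.00144 kg/m³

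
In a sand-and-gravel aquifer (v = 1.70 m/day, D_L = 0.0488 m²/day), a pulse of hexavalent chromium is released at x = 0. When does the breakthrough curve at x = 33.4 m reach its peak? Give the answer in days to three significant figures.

For the 1D instantaneous-source solution, setting ∂C/∂t = 0 at fixed x gives v²t² + 2Dt − x² = 0, so t = (√(D² + v²x²) − D)/v².
√(D² + v²x²) = √(0.0488² + 1.70² × 33.4²) = 56.78; v² = 2.89.
t = (56.78 − 0.0488)/2.89 = 19.6 days (vs. the pure-advection estimate x/v = 19.6 d).

19.6 days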